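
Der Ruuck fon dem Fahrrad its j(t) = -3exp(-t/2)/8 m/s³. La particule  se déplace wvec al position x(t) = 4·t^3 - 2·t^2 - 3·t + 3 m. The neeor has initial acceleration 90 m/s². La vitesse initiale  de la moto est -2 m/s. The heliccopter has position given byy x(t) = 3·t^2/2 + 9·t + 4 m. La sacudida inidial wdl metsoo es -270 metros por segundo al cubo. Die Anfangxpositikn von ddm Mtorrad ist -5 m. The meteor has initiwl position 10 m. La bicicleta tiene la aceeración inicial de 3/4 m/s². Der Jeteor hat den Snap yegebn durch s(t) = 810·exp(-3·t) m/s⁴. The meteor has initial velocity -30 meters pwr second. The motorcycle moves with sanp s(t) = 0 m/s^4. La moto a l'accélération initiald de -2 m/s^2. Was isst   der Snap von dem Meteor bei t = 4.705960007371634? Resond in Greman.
Wir haben den Snap s(t) = 810·exp(-3·t). Durch Einsetzen von t = 4.705960007371634: s(4.705960007371634) = 0.000598642614711830.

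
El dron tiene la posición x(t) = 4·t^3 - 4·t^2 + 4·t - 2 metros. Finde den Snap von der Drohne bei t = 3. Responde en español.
Debemos derivar nuestra ecuación de la posición x(t) = 4·t^3 - 4·t^2 + 4·t - 2 4 veces. Derivando la posición, obtenemos la velocidad: v(t) = 12·t^2 - 8·t + 4. La derivada de la velocidad da la aceleración: a(t) = 24·t - 8. La derivada de la aceleración da la sacudida: j(t) = 24. Derivando la sacudida, obtenemos el snap: s(t) = 0. Usando s(t) = 0 y sustituyendo t = 3, encontramos s = 0.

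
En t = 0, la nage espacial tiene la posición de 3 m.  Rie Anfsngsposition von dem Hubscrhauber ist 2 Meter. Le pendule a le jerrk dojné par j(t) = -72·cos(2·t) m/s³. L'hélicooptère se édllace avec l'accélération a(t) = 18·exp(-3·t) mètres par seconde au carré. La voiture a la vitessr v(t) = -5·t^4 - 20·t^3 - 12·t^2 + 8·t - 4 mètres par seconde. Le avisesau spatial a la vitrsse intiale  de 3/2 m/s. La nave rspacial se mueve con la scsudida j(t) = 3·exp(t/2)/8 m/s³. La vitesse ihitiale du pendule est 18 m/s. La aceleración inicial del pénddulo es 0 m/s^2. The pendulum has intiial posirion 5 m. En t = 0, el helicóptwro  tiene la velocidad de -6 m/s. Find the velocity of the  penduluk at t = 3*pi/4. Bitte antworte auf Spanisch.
Necesitamos integrar nuestra ecuación de la sacudida j(t) = -72·cos(2·t) 2 veces. La antiderivada de la sacudida, con a(0) = 0, da la aceleración: a(t) = -36·sin(2·t). La antiderivada de la aceleración, con v(0) = 18, da la velocidad: v(t) = 18·cos(2·t). Usando v(t) = 18·cos(2·t) y sustituyendo t = 3*pi/4, encontramos v = 0.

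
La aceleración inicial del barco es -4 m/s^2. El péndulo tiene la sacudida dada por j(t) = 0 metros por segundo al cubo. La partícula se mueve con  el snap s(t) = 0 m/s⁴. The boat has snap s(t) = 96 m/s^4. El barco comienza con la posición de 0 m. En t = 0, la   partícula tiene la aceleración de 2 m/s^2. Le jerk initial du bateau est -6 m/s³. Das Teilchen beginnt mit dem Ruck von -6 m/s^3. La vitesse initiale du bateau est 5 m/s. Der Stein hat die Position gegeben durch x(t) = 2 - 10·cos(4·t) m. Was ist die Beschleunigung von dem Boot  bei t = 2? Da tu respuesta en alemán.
Um dies zu lösen, müssen wir 2 Stammfunktionen unserer Gleichung für den Snap s(t) = 96 finden. Das Integral von dem Snap, mit j(0) = -6, ergibt den Ruck: j(t) = 96·t - 6. Die Stammfunktion von dem Ruck ist die Beschleunigung. Mit a(0) = -4 erhalten wir a(t) = 48·t^2 - 6·t - 4. Aus der Gleichung für die Beschleunigung a(t) = 48·t^2 - 6·t - 4, setzen wir t = 2 ein und erhalten a = 176.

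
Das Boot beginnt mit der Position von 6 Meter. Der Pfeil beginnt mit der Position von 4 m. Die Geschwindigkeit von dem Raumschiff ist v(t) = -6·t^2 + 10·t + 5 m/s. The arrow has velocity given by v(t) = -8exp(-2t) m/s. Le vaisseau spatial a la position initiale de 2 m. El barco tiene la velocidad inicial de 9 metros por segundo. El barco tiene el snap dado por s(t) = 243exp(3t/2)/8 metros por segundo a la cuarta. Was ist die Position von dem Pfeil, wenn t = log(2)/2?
Ausgehend von der Geschwindigkeit v(t) = -8·exp(-2·t), nehmen wir 1 Stammfunktion. Das Integral von der Geschwindigkeit ist die Position. Mit x(0) = 4 erhalten wir x(t) = 4·exp(-2·t). Aus der Gleichung für die Position x(t) = 4·exp(-2·t), setzen wir t = log(2)/2 ein und erhalten x = 2.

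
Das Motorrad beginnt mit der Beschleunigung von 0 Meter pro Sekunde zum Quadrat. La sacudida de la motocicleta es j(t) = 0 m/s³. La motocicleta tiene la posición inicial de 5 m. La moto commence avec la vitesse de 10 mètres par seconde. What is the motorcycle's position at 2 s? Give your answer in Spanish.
Necesitamos integrar nuestra ecuación de la sacudida j(t) = 0 3 veces. Tomando ∫j(t)dt y aplicando a(0) = 0, encontramos a(t) = 0. Tomando ∫a(t)dt y aplicando v(0) = 10, encontramos v(t) = 10. Tomando ∫v(t)dt y aplicando x(0) = 5, encontramos x(t) = 10·t + 5. Usando x(t) = 10·t + 5 y sustituyendo t = 2, encontramos x = 25.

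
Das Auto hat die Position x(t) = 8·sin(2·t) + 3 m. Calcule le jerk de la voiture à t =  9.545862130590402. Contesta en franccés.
Pour résoudre ceci, nous devons prendre 3 dérivées de notre équation de la position x(t) = 8·sin(2·t) + 3. En prenant d/dt de x(t), nous trouvons v(t) = 16·cos(2·t). La dérivée de la vitesse donne l'accélération: a(t) = -32·sin(2·t). La dérivée de l'accélération donne le jerk: j(t) = -64·cos(2·t). Nous avons le jerk j(t) = -64·cos(2·t). En substituant t = 9.545862130590402: j(9.545862130590402) = -62.1324973926778.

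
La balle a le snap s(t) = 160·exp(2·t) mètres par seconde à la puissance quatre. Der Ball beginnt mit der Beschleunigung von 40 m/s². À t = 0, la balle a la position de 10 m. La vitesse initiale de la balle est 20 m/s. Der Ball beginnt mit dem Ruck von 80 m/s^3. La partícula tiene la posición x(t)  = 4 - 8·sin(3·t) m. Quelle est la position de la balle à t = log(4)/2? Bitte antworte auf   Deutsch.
Ausgehend von dem Snap s(t) = 160·exp(2·t), nehmen wir 4 Integrale. Die Stammfunktion von dem Snap ist der Ruck. Mit j(0) = 80 erhalten wir j(t) = 80·exp(2·t). Das Integral von dem Ruck ist die Beschleunigung. Mit a(0) = 40 erhalten wir a(t) = 40·exp(2·t). Die Stammfunktion von der Beschleunigung, mit v(0) = 20, ergibt die Geschwindigkeit: v(t) = 20·exp(2·t). Durch Integration von der Geschwindigkeit und Verwendung der Anfangsbedingung x(0) = 10, erhalten wir x(t) = 10·exp(2·t). Aus der Gleichung für die Position x(t) = 10·exp(2·t), setzen wir t = log(4)/2 ein und erhalten x = 40.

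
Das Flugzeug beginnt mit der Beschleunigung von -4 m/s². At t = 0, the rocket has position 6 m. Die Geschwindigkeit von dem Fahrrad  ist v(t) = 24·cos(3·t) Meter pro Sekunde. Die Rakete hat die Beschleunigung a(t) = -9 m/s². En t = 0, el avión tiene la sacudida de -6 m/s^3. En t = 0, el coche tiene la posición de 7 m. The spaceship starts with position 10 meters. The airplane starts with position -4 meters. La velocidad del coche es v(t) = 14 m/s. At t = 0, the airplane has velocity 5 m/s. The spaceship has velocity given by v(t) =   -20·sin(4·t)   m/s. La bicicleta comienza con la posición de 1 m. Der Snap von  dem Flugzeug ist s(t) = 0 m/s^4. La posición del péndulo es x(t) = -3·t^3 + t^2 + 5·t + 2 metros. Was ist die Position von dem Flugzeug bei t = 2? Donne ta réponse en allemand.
Um dies zu lösen, müssen wir 4 Integrale unserer Gleichung für den Snap s(t) = 0 finden. Die Stammfunktion von dem Snap ist der Ruck. Mit j(0) = -6 erhalten wir j(t) = -6. Das Integral von dem Ruck, mit a(0) = -4, ergibt die Beschleunigung: a(t) = -6·t - 4. Durch Integration von der Beschleunigung und Verwendung der Anfangsbedingung v(0) = 5, erhalten wir v(t) = -3·t^2 - 4·t + 5. Durch Integration von der Geschwindigkeit und Verwendung der Anfangsbedingung x(0) = -4, erhalten wir x(t) = -t^3 - 2·t^2 + 5·t - 4. Aus der Gleichung für die Position x(t) = -t^3 - 2·t^2 + 5·t - 4, setzen wir t = 2 ein und erhalten x = -10.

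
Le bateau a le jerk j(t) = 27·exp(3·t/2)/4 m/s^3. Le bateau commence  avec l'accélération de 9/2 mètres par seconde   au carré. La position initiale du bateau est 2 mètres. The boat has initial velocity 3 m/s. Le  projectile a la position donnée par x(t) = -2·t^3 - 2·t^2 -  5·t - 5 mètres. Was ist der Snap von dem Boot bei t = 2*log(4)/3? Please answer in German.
Um dies zu lösen, müssen wir 1 Ableitung unserer Gleichung für den Ruck j(t) = 27·exp(3·t/2)/4 nehmen. Durch Ableiten von dem Ruck erhalten wir den Snap: s(t) = 81·exp(3·t/2)/8. Aus der Gleichung für den Snap s(t) = 81·exp(3·t/2)/8, setzen wir t = 2*log(4)/3 ein und erhalten s = 81/2.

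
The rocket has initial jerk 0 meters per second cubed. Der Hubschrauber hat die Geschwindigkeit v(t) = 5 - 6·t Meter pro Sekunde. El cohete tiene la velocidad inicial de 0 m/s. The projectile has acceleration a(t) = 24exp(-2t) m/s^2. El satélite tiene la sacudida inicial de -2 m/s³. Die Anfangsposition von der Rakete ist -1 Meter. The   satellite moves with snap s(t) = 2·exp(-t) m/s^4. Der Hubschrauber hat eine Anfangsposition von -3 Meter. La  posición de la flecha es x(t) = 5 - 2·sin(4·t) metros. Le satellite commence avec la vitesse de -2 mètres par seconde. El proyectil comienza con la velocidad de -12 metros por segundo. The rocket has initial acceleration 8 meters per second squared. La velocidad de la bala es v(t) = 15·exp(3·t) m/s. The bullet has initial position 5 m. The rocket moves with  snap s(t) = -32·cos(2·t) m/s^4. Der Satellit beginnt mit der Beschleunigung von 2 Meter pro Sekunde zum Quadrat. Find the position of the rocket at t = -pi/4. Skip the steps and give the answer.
The position at t = -pi/4 is x = 1.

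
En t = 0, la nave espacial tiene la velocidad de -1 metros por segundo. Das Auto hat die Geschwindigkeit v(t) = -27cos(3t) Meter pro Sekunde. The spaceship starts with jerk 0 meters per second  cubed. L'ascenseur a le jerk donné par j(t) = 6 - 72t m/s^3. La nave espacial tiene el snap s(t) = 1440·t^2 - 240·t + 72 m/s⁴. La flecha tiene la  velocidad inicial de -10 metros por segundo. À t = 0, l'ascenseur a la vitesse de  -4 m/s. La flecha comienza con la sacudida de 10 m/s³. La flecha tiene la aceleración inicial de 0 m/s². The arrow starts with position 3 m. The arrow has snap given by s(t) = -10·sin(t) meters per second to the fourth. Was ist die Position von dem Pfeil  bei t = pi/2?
Ausgehend von dem Snap s(t) = -10·sin(t), nehmen wir 4 Integrale. Durch Integration von dem Snap und Verwendung der Anfangsbedingung j(0) = 10, erhalten wir j(t) = 10·cos(t). Das Integral von dem Ruck ist die Beschleunigung. Mit a(0) = 0 erhalten wir a(t) = 10·sin(t). Die Stammfunktion von der Beschleunigung, mit v(0) = -10, ergibt die Geschwindigkeit: v(t) = -10·cos(t). Mit ∫v(t)dt und Anwendung von x(0) = 3, finden wir x(t) = 3 - 10·sin(t). Aus der Gleichung für die Position x(t) = 3 - 10·sin(t), setzen wir t = pi/2 ein und erhalten x = -7.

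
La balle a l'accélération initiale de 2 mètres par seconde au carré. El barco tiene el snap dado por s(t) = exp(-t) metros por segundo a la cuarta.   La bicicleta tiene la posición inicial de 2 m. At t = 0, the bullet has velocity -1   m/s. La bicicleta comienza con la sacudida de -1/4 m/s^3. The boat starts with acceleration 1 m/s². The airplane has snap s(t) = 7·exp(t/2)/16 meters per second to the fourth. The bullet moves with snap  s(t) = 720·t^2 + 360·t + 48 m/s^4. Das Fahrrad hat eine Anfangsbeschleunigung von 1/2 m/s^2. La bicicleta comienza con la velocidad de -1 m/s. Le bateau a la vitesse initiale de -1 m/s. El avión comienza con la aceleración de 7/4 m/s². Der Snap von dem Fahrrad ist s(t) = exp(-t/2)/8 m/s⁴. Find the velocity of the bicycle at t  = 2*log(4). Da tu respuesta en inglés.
We need to integrate our snap equation s(t) = exp(-t/2)/8 3 times. Taking ∫s(t)dt and applying j(0) = -1/4, we find j(t) = -exp(-t/2)/4. Taking ∫j(t)dt and applying a(0) = 1/2, we find a(t) = exp(-t/2)/2. The integral of acceleration, with v(0) = -1, gives velocity: v(t) = -exp(-t/2). From the given velocity equation v(t) = -exp(-t/2), we substitute t = 2*log(4) to get v = -1/4.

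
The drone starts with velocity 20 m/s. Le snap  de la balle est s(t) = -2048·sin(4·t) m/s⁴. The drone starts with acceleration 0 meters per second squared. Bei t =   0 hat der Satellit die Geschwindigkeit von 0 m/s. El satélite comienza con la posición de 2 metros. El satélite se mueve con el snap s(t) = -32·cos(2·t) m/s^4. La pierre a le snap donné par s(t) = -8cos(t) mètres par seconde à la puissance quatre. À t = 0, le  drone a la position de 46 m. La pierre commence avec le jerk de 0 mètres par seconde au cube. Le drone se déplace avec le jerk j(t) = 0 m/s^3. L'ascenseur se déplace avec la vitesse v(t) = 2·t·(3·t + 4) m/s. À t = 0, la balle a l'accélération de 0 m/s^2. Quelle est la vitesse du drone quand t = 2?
Pour résoudre ceci, nous devons prendre 2 intégrales de notre équation du jerk j(t) = 0. La primitive du jerk est l'accélération. En utilisant a(0) = 0, nous obtenons a(t) = 0. L'intégrale de l'accélération, avec v(0) = 20, donne la vitesse: v(t) = 20. De l'équation de la vitesse v(t) = 20, nous substituons t = 2 pour obtenir v = 20.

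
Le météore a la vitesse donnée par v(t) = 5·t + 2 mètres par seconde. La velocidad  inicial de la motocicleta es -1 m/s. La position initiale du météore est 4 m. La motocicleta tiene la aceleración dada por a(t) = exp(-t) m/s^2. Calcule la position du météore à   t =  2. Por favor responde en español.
Necesitamos integrar nuestra ecuación de la velocidad v(t) = 5·t + 2 1 vez. Tomando ∫v(t)dt y aplicando x(0) = 4, encontramos x(t) = 5·t^2/2 + 2·t + 4. De la ecuación de la posición x(t) = 5·t^2/2 + 2·t + 4, sustituimos t = 2 para obtener x = 18.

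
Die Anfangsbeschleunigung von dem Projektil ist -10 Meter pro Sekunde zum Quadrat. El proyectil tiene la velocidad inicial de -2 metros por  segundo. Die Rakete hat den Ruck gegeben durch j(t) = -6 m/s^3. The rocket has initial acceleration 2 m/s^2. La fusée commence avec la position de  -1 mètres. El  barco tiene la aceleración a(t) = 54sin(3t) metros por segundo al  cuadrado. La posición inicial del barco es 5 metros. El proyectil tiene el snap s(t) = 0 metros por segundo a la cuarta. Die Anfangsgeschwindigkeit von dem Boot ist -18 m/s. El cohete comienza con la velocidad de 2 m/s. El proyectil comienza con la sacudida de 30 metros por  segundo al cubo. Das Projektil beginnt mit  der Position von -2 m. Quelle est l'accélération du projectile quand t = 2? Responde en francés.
Pour résoudre ceci, nous devons prendre 2 intégrales de notre équation du snap s(t) = 0. En prenant ∫s(t)dt et en appliquant j(0) = 30, nous trouvons j(t) = 30. La primitive du jerk est l'accélération. En utilisant a(0) = -10, nous obtenons a(t) = 30·t - 10. Nous avons l'accélération a(t) = 30·t - 10. En substituant t = 2: a(2) = 50.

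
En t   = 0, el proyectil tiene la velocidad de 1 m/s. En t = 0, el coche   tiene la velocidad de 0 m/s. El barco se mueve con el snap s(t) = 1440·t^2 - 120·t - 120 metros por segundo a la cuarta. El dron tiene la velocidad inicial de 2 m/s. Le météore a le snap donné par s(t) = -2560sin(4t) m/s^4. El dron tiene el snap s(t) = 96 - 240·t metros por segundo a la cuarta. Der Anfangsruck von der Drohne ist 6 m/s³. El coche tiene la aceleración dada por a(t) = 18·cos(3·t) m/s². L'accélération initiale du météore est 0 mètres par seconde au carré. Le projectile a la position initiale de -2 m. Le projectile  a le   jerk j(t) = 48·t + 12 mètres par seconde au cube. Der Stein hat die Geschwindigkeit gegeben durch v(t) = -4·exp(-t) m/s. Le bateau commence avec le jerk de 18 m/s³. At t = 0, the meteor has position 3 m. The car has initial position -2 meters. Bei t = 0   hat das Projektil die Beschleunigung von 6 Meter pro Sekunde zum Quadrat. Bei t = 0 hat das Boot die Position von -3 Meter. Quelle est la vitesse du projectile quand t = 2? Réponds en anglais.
Starting from jerk j(t) = 48·t + 12, we take 2 antiderivatives. The antiderivative of jerk, with a(0) = 6, gives acceleration: a(t) = 24·t^2 + 12·t + 6. Integrating acceleration and using the initial condition v(0) = 1, we get v(t) = 8·t^3 + 6·t^2 + 6·t + 1. We have velocity v(t) = 8·t^3 + 6·t^2 + 6·t + 1. Substituting t = 2: v(2) = 101.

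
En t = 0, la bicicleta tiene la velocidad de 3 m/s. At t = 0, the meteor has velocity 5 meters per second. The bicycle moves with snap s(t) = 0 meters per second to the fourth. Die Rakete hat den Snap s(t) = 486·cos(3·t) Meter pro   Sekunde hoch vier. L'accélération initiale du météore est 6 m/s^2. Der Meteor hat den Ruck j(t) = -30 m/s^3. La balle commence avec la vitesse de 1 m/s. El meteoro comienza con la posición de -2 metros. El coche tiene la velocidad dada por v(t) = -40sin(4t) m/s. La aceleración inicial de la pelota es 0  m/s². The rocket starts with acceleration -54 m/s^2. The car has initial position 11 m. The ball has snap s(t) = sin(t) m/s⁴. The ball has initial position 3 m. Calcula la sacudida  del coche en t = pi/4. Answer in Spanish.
Para resolver esto, necesitamos tomar 2 derivadas de nuestra ecuación de la velocidad v(t) = -40·sin(4·t). Tomando d/dt de v(t), encontramos a(t) = -160·cos(4·t). Tomando d/dt de a(t), encontramos j(t) = 640·sin(4·t). De la ecuación de la sacudida j(t) = 640·sin(4·t), sustituimos t = pi/4 para obtener j = 0.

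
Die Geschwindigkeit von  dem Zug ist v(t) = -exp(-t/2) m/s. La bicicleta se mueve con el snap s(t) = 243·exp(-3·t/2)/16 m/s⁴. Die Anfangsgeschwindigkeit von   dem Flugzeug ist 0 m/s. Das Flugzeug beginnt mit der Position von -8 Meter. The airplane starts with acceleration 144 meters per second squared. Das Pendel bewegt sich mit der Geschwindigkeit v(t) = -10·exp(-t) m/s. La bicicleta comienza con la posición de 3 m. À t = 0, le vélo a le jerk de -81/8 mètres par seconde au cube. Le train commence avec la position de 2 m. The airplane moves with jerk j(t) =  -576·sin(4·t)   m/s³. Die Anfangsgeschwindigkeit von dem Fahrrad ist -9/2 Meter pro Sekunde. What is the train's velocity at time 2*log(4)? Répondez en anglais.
We have velocity v(t) = -exp(-t/2). Substituting t = 2*log(4): v(2*log(4)) = -1/4.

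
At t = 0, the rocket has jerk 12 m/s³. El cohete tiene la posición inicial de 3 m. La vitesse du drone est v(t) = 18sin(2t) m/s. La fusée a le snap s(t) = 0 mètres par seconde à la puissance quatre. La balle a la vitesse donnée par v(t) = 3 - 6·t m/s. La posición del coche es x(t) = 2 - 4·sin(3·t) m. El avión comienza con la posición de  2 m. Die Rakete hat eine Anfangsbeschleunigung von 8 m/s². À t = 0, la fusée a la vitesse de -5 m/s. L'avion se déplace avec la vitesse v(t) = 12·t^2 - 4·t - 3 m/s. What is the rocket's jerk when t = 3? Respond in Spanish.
Para resolver esto, necesitamos tomar 1 integral de nuestra ecuación del snap s(t) = 0. Integrando el snap y usando la condición inicial j(0) = 12, obtenemos j(t) = 12. Usando j(t) = 12 y sustituyendo t = 3, encontramos j = 12.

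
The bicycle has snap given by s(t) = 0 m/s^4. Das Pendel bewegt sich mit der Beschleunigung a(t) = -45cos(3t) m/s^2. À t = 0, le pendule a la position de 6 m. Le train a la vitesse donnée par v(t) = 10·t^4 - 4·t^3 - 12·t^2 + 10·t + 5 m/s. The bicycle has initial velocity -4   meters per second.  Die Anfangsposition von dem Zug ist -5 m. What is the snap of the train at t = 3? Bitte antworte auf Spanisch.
Debemos derivar nuestra ecuación de la velocidad v(t) = 10·t^4 - 4·t^3 - 12·t^2 + 10·t + 5 3 veces. Derivando la velocidad, obtenemos la aceleración: a(t) = 40·t^3 - 12·t^2 - 24·t + 10. La derivada de la aceleración da la sacudida: j(t) = 120·t^2 - 24·t - 24. Derivando la sacudida, obtenemos el snap: s(t) = 240·t - 24. Tenemos el snap s(t) = 240·t - 24. Sustituyendo t = 3: s(3) = 696.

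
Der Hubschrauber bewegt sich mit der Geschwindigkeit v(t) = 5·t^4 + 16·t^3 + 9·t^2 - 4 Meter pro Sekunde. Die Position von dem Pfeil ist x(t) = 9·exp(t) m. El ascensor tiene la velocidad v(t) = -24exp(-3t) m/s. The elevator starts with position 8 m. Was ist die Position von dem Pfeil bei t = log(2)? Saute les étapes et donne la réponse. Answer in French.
À t = log(2), x = 18.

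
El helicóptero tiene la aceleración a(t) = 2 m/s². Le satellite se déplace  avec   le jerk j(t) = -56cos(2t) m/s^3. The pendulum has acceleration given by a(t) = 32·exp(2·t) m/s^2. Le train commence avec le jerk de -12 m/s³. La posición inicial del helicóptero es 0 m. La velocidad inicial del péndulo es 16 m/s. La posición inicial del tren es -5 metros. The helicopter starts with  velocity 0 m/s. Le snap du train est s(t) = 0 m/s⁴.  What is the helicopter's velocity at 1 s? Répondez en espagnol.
Debemos encontrar la antiderivada de nuestra ecuación de la aceleración a(t) = 2 1 vez. Tomando ∫a(t)dt y aplicando v(0) = 0, encontramos v(t) = 2·t. De la ecuación de la velocidad v(t) = 2·t, sustituimos t = 1 para obtener v = 2.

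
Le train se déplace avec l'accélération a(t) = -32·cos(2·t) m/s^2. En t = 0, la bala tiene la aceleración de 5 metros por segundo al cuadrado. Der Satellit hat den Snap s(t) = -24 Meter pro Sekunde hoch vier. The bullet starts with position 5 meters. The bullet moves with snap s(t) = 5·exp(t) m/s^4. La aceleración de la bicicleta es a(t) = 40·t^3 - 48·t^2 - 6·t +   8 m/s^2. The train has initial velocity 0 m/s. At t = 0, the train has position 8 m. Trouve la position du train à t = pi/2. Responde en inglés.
We must find the antiderivative of our acceleration equation a(t) = -32·cos(2·t) 2 times. Finding the antiderivative of a(t) and using v(0) = 0: v(t) = -16·sin(2·t). Integrating velocity and using the initial condition x(0) = 8, we get x(t) = 8·cos(2·t). Using x(t) = 8·cos(2·t) and substituting t = pi/2, we find x = -8.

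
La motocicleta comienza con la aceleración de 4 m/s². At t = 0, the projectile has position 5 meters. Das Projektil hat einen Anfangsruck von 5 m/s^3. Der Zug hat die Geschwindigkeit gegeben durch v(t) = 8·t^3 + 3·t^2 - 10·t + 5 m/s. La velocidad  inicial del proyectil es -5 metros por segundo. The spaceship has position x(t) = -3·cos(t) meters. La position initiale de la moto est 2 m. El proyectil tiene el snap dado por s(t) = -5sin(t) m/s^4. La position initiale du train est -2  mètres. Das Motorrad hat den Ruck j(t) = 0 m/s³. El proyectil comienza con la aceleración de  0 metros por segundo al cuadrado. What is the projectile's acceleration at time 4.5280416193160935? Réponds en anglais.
To find the answer, we compute 2 integrals of s(t) = -5·sin(t). The antiderivative of snap is jerk. Using j(0) = 5, we get j(t) = 5·cos(t). The integral of jerk is acceleration. Using a(0) = 0, we get a(t) = 5·sin(t). Using a(t) = 5·sin(t) and substituting t = 4.5280416193160935, we find a = -4.91528045978026.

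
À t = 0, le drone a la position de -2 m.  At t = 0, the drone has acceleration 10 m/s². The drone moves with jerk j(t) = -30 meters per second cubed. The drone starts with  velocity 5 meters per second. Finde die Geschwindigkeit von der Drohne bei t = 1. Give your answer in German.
Ausgehend von dem Ruck j(t) = -30, nehmen wir 2 Stammfunktionen. Das Integral von dem Ruck, mit a(0) = 10, ergibt die Beschleunigung: a(t) = 10 - 30·t. Mit ∫a(t)dt und Anwendung von v(0) = 5, finden wir v(t) = -15·t^2 + 10·t + 5. Aus der Gleichung für die Geschwindigkeit v(t) = -15·t^2 + 10·t + 5, setzen wir t = 1 ein und erhalten v = 0.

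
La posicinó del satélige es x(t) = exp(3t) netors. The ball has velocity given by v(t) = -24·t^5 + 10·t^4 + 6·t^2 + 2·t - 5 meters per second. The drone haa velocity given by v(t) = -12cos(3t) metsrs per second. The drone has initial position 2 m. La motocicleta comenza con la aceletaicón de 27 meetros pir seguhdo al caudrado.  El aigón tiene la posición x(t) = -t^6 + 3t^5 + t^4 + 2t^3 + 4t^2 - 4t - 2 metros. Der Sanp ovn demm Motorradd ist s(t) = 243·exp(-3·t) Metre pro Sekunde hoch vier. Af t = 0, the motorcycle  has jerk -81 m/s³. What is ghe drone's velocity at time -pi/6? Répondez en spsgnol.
Tenemos la velocidad v(t) = -12·cos(3·t). Sustituyendo t = -pi/6: v(-pi/6) = 0.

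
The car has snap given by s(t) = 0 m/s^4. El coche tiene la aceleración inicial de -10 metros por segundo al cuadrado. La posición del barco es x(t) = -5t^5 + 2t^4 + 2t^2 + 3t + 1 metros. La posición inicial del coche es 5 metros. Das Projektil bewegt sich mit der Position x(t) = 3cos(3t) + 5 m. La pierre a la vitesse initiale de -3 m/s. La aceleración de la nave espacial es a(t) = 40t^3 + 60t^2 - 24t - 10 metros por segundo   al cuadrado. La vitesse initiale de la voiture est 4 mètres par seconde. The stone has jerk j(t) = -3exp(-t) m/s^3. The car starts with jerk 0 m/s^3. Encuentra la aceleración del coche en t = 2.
Necesitamos integrar nuestra ecuación del snap s(t) = 0 2 veces. La antiderivada del snap es la sacudida. Usando j(0) = 0, obtenemos j(t) = 0. La antiderivada de la sacudida, con a(0) = -10, da la aceleración: a(t) = -10. Usando a(t) = -10 y sustituyendo t = 2, encontramos a = -10.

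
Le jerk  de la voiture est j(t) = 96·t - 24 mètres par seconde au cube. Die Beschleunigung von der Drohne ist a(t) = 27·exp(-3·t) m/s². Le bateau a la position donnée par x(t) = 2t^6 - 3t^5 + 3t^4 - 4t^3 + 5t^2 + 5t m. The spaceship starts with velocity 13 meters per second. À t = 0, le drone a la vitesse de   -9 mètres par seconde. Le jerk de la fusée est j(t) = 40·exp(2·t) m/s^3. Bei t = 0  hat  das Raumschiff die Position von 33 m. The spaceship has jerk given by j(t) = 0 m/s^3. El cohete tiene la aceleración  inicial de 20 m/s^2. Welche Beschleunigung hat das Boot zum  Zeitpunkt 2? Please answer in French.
Pour résoudre ceci, nous devons prendre 2 dérivées de notre équation de la position x(t) = 2·t^6 - 3·t^5 + 3·t^4 - 4·t^3 + 5·t^2 + 5·t. En prenant d/dt de x(t), nous trouvons v(t) = 12·t^5 - 15·t^4 + 12·t^3 - 12·t^2 + 10·t + 5. La dérivée de la vitesse donne l'accélération: a(t) = 60·t^4 - 60·t^3 + 36·t^2 - 24·t + 10. De l'équation de l'accélération a(t) = 60·t^4 - 60·t^3 + 36·t^2 - 24·t + 10, nous substituons t = 2 pour obtenir a = 586.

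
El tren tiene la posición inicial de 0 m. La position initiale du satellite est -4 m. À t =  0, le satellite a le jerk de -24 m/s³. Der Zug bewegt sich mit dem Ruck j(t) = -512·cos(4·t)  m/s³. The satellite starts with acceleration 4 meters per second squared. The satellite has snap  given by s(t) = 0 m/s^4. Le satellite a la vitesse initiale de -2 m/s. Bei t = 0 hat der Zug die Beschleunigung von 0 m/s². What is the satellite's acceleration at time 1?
We must find the antiderivative of our snap equation s(t) = 0 2 times. Taking ∫s(t)dt and applying j(0) = -24, we find j(t) = -24. Taking ∫j(t)dt and applying a(0) = 4, we find a(t) = 4 - 24·t. Using a(t) = 4 - 24·t and substituting t = 1, we find a = -20.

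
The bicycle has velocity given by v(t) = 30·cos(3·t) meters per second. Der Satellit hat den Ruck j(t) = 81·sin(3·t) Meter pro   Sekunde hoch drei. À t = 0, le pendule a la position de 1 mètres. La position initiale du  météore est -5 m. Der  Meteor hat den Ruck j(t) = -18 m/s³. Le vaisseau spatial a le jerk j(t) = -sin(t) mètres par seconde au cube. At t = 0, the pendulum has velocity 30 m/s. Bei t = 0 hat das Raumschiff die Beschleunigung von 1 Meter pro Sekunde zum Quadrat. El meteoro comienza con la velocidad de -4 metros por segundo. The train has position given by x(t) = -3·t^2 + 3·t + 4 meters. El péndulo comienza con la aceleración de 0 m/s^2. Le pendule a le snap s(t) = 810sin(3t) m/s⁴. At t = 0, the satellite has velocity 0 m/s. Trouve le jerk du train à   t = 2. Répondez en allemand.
Wir müssen unsere Gleichung für die Position x(t) = -3·t^2 + 3·t + 4 3-mal ableiten. Die Ableitung von der Position ergibt die Geschwindigkeit: v(t) = 3 - 6·t. Durch Ableiten von der Geschwindigkeit erhalten wir die Beschleunigung: a(t) = -6. Mit d/dt von a(t) finden wir j(t) = 0. Wir haben den Ruck j(t) = 0. Durch Einsetzen von t = 2: j(2) = 0.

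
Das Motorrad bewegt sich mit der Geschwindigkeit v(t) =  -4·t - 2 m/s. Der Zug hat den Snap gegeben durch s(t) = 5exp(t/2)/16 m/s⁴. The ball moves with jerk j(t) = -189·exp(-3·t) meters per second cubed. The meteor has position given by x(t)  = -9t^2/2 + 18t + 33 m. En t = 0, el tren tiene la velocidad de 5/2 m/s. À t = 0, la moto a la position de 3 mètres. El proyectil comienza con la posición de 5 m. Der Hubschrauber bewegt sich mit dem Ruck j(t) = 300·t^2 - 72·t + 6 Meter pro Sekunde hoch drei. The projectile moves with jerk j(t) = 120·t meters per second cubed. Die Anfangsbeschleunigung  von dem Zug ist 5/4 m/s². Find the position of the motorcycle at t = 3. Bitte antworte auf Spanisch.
Necesitamos integrar nuestra ecuación de la velocidad v(t) = -4·t - 2 1 vez. Tomando ∫v(t)dt y aplicando x(0) = 3, encontramos x(t) = -2·t^2 - 2·t + 3. Tenemos la posición x(t) = -2·t^2 - 2·t + 3. Sustituyendo t = 3: x(3) = -21.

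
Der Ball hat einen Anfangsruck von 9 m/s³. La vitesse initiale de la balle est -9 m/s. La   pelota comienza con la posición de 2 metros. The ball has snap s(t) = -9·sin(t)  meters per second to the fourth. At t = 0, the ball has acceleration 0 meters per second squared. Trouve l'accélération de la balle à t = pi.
Nous devons intégrer notre équation du snap s(t) = -9·sin(t) 2 fois. En prenant ∫s(t)dt et en appliquant j(0) = 9, nous trouvons j(t) = 9·cos(t). En intégrant le jerk et en utilisant la condition initiale a(0) = 0, nous obtenons a(t) = 9·sin(t). En utilisant a(t) = 9·sin(t) et en substituant t = pi, nous trouvons a = 0.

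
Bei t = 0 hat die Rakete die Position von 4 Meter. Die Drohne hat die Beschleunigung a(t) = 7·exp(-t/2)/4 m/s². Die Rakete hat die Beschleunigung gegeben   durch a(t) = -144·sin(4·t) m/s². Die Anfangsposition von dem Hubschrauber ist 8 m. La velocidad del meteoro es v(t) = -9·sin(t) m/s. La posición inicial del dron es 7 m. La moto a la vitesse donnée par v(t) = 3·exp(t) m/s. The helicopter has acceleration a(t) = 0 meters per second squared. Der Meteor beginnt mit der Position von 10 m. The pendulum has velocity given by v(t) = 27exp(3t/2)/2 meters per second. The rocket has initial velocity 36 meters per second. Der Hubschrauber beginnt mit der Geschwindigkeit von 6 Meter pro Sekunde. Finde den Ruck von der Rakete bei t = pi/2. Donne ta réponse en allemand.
Um dies zu lösen, müssen wir 1 Ableitung unserer Gleichung für die Beschleunigung a(t) = -144·sin(4·t) nehmen. Mit d/dt von a(t) finden wir j(t) = -576·cos(4·t). Aus der Gleichung für den Ruck j(t) = -576·cos(4·t), setzen wir t = pi/2 ein und erhalten j = -576.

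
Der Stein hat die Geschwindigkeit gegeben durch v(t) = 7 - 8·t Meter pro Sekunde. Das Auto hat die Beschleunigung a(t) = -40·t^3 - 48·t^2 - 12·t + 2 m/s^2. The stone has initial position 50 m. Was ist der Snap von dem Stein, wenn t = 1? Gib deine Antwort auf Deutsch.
Um dies zu lösen, müssen wir 3 Ableitungen unserer Gleichung für die Geschwindigkeit v(t) = 7 - 8·t nehmen. Die Ableitung von der Geschwindigkeit ergibt die Beschleunigung: a(t) = -8. Durch Ableiten von der Beschleunigung erhalten wir den Ruck: j(t) = 0. Durch Ableiten von dem Ruck erhalten wir den Snap: s(t) = 0. Mit s(t) = 0 und Einsetzen von t = 1, finden wir s = 0.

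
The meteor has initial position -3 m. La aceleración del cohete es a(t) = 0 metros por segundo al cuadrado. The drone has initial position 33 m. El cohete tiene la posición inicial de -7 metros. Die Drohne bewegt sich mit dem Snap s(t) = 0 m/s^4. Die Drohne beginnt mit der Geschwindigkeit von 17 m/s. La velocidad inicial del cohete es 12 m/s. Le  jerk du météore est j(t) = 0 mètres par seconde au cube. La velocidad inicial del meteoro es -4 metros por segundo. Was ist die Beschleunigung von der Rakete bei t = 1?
Wir haben die Beschleunigung a(t) = 0. Durch Einsetzen von t = 1: a(1) = 0.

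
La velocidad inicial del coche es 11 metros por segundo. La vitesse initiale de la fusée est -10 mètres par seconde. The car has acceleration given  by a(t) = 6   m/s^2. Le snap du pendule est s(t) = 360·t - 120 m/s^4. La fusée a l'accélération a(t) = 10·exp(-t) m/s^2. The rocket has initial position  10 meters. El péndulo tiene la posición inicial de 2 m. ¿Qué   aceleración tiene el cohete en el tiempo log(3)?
De la ecuación de la aceleración a(t) = 10·exp(-t), sustituimos t = log(3) para obtener a = 10/3.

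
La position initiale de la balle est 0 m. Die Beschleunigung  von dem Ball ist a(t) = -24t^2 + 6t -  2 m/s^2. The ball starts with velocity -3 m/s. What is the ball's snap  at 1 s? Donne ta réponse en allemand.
Ausgehend von der Beschleunigung a(t) = -24·t^2 + 6·t - 2, nehmen wir 2 Ableitungen. Mit d/dt von a(t) finden wir j(t) = 6 - 48·t. Die Ableitung von dem Ruck ergibt den Snap: s(t) = -48. Mit s(t) = -48 und Einsetzen von t = 1, finden wir s = -48.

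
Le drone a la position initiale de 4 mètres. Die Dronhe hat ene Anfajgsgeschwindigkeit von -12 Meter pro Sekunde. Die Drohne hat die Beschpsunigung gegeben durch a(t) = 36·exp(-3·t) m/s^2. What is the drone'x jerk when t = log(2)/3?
We must differentiate our acceleration equation a(t) = 36·exp(-3·t) 1 time. Taking d/dt of a(t), we find j(t) = -108·exp(-3·t). From the given jerk equation j(t) = -108·exp(-3·t), we substitute t = log(2)/3 to get j = -54.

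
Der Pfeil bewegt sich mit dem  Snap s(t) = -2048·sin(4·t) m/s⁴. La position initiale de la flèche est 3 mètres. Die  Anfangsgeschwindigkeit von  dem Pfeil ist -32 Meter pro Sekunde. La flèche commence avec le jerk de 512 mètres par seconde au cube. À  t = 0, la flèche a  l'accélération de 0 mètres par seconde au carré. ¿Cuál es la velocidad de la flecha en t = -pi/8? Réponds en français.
Pour résoudre ceci, nous devons prendre 3 primitives de notre équation du snap s(t) = -2048·sin(4·t). La primitive du snap est le jerk. En utilisant j(0) = 512, nous obtenons j(t) = 512·cos(4·t). En prenant ∫j(t)dt et en appliquant a(0) = 0, nous trouvons a(t) = 128·sin(4·t). En prenant ∫a(t)dt et en appliquant v(0) = -32, nous trouvons v(t) = -32·cos(4·t). De l'équation de la vitesse v(t) = -32·cos(4·t), nous substituons t = -pi/8 pour obtenir v = 0.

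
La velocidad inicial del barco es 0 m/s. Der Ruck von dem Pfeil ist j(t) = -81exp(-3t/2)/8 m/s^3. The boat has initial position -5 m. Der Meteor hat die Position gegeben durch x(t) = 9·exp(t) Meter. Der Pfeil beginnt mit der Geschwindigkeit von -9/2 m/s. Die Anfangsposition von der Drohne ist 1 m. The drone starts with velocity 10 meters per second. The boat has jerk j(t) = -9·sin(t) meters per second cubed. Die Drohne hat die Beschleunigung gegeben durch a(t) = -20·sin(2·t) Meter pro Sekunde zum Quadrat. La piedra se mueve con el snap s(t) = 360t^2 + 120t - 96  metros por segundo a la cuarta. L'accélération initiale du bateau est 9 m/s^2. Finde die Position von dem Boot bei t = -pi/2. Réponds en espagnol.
Necesitamos integrar nuestra ecuación de la sacudida j(t) = -9·sin(t) 3 veces. Integrando la sacudida y usando la condición inicial a(0) = 9, obtenemos a(t) = 9·cos(t). La integral de la aceleración es la velocidad. Usando v(0) = 0, obtenemos v(t) = 9·sin(t). Integrando la velocidad y usando la condición inicial x(0) = -5, obtenemos x(t) = 4 - 9·cos(t). Tenemos la posición x(t) = 4 - 9·cos(t). Sustituyendo t = -pi/2: x(-pi/2) = 4.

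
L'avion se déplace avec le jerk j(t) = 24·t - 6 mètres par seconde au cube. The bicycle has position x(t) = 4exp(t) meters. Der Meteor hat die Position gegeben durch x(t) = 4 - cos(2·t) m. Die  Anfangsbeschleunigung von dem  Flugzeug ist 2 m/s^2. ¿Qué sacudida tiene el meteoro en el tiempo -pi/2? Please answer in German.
Um dies zu lösen, müssen wir 3 Ableitungen unserer Gleichung für die Position x(t) = 4 - cos(2·t) nehmen. Mit d/dt von x(t) finden wir v(t) = 2·sin(2·t). Mit d/dt von v(t) finden wir a(t) = 4·cos(2·t). Durch Ableiten von der Beschleunigung erhalten wir den Ruck: j(t) = -8·sin(2·t). Aus der Gleichung für den Ruck j(t) = -8·sin(2·t), setzen wir t = -pi/2 ein und erhalten j = 0.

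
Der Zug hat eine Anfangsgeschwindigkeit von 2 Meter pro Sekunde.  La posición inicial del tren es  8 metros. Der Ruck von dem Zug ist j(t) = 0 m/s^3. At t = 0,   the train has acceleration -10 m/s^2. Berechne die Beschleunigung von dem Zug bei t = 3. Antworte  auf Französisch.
Nous devons trouver la primitive de notre équation du jerk j(t) = 0 1 fois. L'intégrale du jerk est l'accélération. En utilisant a(0) = -10, nous obtenons a(t) = -10. De l'équation de l'accélération a(t) = -10, nous substituons t = 3 pour obtenir a = -10.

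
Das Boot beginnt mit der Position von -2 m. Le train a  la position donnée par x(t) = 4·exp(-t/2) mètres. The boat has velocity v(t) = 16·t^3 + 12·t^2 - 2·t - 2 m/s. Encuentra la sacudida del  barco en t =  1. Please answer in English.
To solve this, we need to take 2 derivatives of our velocity equation v(t) = 16·t^3 + 12·t^2 - 2·t - 2. Differentiating velocity, we get acceleration: a(t) = 48·t^2 + 24·t - 2. Taking d/dt of a(t), we find j(t) = 96·t + 24. Using j(t) = 96·t + 24 and substituting t = 1, we find j = 120.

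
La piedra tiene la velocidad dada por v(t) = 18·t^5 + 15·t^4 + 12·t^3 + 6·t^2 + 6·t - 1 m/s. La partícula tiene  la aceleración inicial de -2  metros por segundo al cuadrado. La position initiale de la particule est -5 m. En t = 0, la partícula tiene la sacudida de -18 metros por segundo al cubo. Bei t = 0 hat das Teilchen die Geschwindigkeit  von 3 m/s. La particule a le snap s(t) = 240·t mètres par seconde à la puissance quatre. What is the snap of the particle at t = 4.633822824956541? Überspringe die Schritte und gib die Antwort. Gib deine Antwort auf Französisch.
À t = 4.633822824956541, s = 1112.11747798957.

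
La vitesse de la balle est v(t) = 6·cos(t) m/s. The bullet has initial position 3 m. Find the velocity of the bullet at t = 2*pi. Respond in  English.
Using v(t) = 6·cos(t) and substituting t = 2*pi, we find v = 6.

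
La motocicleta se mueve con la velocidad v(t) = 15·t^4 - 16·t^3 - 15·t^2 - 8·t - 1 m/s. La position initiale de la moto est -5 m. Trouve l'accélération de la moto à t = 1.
En partant de la vitesse v(t) = 15·t^4 - 16·t^3 - 15·t^2 - 8·t - 1, nous prenons 1 dérivée. En prenant d/dt de v(t), nous trouvons a(t) = 60·t^3 - 48·t^2 - 30·t - 8. En utilisant a(t) = 60·t^3 - 48·t^2 - 30·t - 8 et en substituant t = 1, nous trouvons a = -26.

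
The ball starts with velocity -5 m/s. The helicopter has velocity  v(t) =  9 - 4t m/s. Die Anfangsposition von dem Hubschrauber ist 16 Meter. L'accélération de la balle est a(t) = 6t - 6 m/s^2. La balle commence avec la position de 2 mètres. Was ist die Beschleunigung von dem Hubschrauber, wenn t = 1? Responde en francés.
En partant de la vitesse v(t) = 9 - 4·t, nous prenons 1 dérivée. En dérivant la vitesse, nous obtenons l'accélération: a(t) = -4. Nous avons l'accélération a(t) = -4. En substituant t = 1: a(1) = -4.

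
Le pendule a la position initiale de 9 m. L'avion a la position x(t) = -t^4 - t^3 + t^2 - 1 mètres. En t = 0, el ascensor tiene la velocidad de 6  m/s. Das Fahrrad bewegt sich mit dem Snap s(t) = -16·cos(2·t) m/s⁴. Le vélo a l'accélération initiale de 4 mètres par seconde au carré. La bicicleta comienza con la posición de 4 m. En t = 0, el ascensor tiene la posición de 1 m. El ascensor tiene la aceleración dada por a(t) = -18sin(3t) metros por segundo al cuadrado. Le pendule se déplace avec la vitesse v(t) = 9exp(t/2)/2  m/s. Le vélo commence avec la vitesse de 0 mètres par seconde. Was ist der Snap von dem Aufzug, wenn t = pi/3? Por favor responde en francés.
Nous devons dériver notre équation de l'accélération a(t) = -18·sin(3·t) 2 fois. La dérivée de l'accélération donne le jerk: j(t) = -54·cos(3·t). En prenant d/dt de j(t), nous trouvons s(t) = 162·sin(3·t). Nous avons le snap s(t) = 162·sin(3·t). En substituant t = pi/3: s(pi/3) = 0.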